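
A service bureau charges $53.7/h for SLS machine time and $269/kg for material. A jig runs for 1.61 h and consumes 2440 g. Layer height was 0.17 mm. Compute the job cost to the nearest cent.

Machine cost = 53.7 × 1.61 = $86.457.
Feedstock cost = 269 × 2440/1000 = $656.36.
Job cost: 86.457 + 656.36 = 742.817 ≈ $742.82.

$742.82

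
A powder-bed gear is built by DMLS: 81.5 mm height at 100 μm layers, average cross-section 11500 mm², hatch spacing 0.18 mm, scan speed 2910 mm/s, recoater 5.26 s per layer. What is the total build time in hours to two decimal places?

6.16 hours

Layers = ⌈81.5/0.1⌉ = 815.
Scan path per layer = 11500 / 0.18, so 63888.9 mm.
Laser time per layer = 63888.9 / 2910, so 21.9549 s.
Time per layer: 21.9549 + 5.26 → 27.2149 s.
Build time = 815 × 27.2149 = 22180.1435 s = 6.16 hours.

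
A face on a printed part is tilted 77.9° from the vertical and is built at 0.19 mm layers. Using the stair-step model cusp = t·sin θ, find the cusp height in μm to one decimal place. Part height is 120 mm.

h_c = t·sin θ = 0.19 × 0.9778 = 0.185782 mm (185.8 μm).

185.8 μm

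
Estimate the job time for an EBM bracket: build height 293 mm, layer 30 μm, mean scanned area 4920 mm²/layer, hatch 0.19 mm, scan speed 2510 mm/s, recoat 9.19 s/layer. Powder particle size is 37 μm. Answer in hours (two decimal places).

52.92 hours

Layers = ⌈293/0.03⌉ = 9767.
Scan path per layer = 4920 / 0.19 = 25894.7 mm.
Beam time per layer = 25894.7 / 2510 = 10.3166 s.
Layer cycle: 10.3166 + 9.19 → 19.5066 s.
9767 layers × 19.5066 s/layer = 190520.9622 s, i.e. 52.92 hours.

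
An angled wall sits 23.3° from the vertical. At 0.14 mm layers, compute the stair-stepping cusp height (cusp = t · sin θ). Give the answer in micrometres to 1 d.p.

h_c = t·sin θ = 0.14 × 0.3955 = 0.05537 mm (55.4 μm).

55.4 μm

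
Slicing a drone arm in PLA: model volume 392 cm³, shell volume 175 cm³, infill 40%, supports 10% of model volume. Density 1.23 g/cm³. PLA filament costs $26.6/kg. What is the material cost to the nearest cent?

$9.85

Interior volume = 392 − 175, so 217 cm³.
Infill volume = 0.40 × 217 = 86.8 cm³.
Support: 0.10 × 392 → 39.2 cm³.
Deposited volume = 175 + 86.8 + 39.2, so 301 cm³.
Mass = 301 × 1.23, so 370.23 g.
Cost = 370.23 g / 1000 × $26.6/kg = $9.85.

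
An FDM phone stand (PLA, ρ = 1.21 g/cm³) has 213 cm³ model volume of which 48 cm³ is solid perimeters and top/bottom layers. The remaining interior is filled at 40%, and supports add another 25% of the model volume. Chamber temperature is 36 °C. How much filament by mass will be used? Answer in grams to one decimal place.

Volume inside the shell: 213 − 48 → 165 cm³.
Infill volume = 0.40 × 165, so 66 cm³.
Support = 0.25 × 213, so 53.25 cm³.
Deposited volume = 48 + 66 + 53.25, so 167.25 cm³.
Mass = 167.25 × 1.21, so 202.3725 g.

202.4 g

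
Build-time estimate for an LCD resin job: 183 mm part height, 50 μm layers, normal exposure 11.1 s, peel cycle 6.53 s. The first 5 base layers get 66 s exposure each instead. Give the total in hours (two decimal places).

Number of layers: 183 / 0.05 → 3660 (rounded up).
Base layers = 5 × (66 + 6.53), so 362.65 s.
Regular layers: 3655 × (11.1 + 6.53) → 64437.65 s.
Total = 362.65 + 64437.65 = 64800.3 s = 18.00 hours.

18.00 hours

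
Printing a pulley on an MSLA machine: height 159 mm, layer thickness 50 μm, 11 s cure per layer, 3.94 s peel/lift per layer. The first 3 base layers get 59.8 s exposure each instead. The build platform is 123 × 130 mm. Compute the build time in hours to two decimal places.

Layer count = ceil(159 / 0.05) = 3180.
Bottom layers: 3 × (59.8 + 3.94) → 191.22 s.
Regular layers = 3177 × (11 + 3.94) = 47464.38 s.
Sum: 191.22 + 47464.38 = 47655.6 s → 13.24 hours.

13.24 hours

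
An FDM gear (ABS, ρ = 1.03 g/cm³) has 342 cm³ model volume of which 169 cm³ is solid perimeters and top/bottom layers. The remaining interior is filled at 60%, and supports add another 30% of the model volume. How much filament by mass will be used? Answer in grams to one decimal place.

386.7 g

Volume inside the shell = 342 − 169, so 173 cm³.
Deposited infill = 0.60 × 173 = 103.8 cm³.
Support = 0.30 × 342 = 102.6 cm³.
Deposited volume: 169 + 103.8 + 102.6 → 375.4 cm³.
Mass = 375.4 × 1.03, so 386.662 g.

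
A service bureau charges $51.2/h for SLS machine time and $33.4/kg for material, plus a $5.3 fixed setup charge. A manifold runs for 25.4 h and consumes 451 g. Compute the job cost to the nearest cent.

$1320.84

Machine-time cost = 51.2 × 25.4, so $1300.48.
Feedstock cost: 33.4 × 451/1000 → $15.0634.
Adding setup: 1300.48 + 15.0634 + 5.3 → 1320.8434 ≈ $1320.84.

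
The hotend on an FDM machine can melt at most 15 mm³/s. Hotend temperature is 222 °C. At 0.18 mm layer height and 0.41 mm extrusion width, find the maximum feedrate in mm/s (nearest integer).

A = 0.18 × 0.41, so 0.0738 mm².
Max speed = 15 / 0.0738 = 203.25 ≈ 203 mm/s.

203 mm/s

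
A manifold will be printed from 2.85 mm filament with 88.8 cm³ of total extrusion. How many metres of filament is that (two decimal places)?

13.92 m

A = π r² = π × 1.425² = 6.3794 mm².
L = 88800 mm³ / 6.3794 mm² = 13919.8 mm, i.e. 13.92 m.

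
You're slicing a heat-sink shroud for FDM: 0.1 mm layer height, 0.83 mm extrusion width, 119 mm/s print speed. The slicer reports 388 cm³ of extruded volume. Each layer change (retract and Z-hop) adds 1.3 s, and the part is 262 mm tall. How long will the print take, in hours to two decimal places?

Extrusion cross-section = 0.1 × 0.83, so 0.083 mm².
Path length: 388000 mm³ / 0.083 mm² → 4674698.8 mm.
Print-move time = 4674698.8 / 119, so 39283.2 s.
Number of layers: 262 / 0.1 → 2620 (rounded up).
Layer-change overhead = 2620 × 1.3, so 3406 s.
Altogether 39283.2 + 3406 = 42689.2 s, i.e. 11.86 hours.

11.86 hours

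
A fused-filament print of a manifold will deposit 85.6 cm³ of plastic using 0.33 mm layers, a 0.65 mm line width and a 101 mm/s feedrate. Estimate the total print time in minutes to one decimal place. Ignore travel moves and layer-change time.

65.9 minutes

Bead cross-section: 0.33 × 0.65 → 0.2145 mm².
Path length: 85600 mm³ / 0.2145 mm² → 399067.6 mm.
Print-move time = 399067.6 / 101 = 3951.2 s.
Converting: 3951.2 s = 65.9 minutes.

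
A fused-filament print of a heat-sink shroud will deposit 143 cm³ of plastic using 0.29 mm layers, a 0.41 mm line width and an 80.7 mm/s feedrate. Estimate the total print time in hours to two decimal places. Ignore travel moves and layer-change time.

4.14 hours

Bead cross-section = 0.29 × 0.41 = 0.1189 mm².
Toolpath length = 143 cm³ / 0.1189 mm² = 143000 / 0.1189 = 1202691.3 mm.
Print-move time: 1202691.3 / 80.7 → 14903.2 s.
14903.2 s = 4.14 hours.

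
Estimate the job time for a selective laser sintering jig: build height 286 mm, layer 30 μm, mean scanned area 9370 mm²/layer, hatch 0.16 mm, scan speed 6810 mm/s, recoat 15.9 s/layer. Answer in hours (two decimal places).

64.88 hours

Number of layers: 286 / 0.03 → 9534 (rounded up).
Per-layer scan distance = 9370 / 0.16, so 58562.5 mm.
Laser time per layer = 58562.5 / 6810, so 8.5995 s.
Layer cycle: 8.5995 + 15.9 → 24.4995 s.
Build time = 9534 × 24.4995 = 233578.233 s = 64.88 hours.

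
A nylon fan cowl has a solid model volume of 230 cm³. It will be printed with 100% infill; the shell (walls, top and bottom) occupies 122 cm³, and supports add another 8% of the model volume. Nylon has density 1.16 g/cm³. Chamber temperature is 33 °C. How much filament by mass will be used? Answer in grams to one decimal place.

Volume inside the shell = 230 − 122, so 108 cm³.
Deposited infill = 1.00 × 108, so 108 cm³.
Support: 0.08 × 230 → 18.4 cm³.
Total extruded = 122 + 108 + 18.4 = 248.4 cm³.
Mass = 248.4 × 1.16 = 288.144 g.

288.1 g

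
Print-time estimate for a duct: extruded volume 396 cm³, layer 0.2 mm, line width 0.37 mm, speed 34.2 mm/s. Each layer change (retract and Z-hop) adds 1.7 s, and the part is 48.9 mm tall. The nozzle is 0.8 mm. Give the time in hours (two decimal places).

43.58 hours

Bead cross-section = 0.2 × 0.37, so 0.074 mm².
Path length: 396000 mm³ / 0.074 mm² → 5351351.4 mm.
Print-move time: 5351351.4 / 34.2 → 156472.3 s.
Layers = ⌈48.9/0.2⌉ = 245.
Non-print overhead: 245 × 1.7 → 416.5 s.
Total = 156472.3 + 416.5 = 156888.8 s = 43.58 hours.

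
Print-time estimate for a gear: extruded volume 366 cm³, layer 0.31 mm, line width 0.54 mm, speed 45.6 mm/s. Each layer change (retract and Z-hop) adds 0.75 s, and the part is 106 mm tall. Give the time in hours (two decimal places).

13.39 hours

Extrusion cross-section: 0.31 × 0.54 → 0.1674 mm².
Total extruded path = 366000/0.1674 = 2186379.9 mm.
Time extruding = 2186379.9 / 45.6, so 47946.9 s.
Layer count = ceil(106 / 0.31) = 342.
Non-print overhead = 342 × 0.75, so 256.5 s.
Total = 47946.9 + 256.5 = 48203.4 s = 13.39 hours.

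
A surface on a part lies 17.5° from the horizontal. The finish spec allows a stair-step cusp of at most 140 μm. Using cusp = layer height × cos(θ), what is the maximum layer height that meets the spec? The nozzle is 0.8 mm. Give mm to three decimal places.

cos(17.5°) = 0.9537; t_max = 0.14/0.9537 = 0.147 mm.

0.147 mm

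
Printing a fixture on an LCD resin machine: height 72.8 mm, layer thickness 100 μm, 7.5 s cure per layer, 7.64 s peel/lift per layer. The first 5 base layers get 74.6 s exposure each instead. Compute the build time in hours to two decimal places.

Layer count = ceil(72.8 / 0.1) = 728.
Burn-in layers = 5 × (74.6 + 7.64) = 411.2 s.
Remaining layers = 723 × (7.5 + 7.64), so 10946.22 s.
Sum: 411.2 + 10946.22 = 11357.42 s → 3.15 hours.

3.15 hours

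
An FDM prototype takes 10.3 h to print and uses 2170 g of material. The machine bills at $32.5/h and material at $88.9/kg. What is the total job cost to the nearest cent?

$527.66

Machine-time cost: 32.5 × 10.3 → $334.75.
Feedstock cost: 88.9 × 2170/1000 → $192.913.
Total = 334.75 + 192.913 = 527.663 ≈ $527.66.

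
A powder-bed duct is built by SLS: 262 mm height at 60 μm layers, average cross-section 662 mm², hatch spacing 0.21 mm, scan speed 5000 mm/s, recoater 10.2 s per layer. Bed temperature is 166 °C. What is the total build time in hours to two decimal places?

Number of layers: 262 / 0.06 → 4367 (rounded up).
Per-layer scan distance = 662 / 0.21 = 3152.4 mm.
Per-layer scan time = 3152.4 / 5000, so 0.6305 s.
Time per layer = 0.6305 + 10.2 = 10.8305 s.
Total: 4367 × 10.8305 s = 47296.7935 s → 13.14 hours.

13.14 hours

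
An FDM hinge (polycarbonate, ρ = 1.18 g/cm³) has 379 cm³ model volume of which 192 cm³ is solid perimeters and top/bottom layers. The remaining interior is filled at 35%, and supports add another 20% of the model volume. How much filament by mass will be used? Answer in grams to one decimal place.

393.2 g

Interior volume: 379 − 192 → 187 cm³.
Infill volume = 0.35 × 187 = 65.45 cm³.
Support = 0.20 × 379, so 75.8 cm³.
Total printed volume: 192 + 65.45 + 75.8 → 333.25 cm³.
Mass = 333.25 × 1.18 = 393.235 g.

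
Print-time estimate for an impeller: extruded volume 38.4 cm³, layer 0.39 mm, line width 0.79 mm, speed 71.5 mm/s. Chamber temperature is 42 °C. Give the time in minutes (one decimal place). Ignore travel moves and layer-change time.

29.1 minutes

Extrusion cross-section: 0.39 × 0.79 → 0.3081 mm².
Toolpath length = 38.4 cm³ / 0.3081 mm² = 38400 / 0.3081 = 124634.9 mm.
Time extruding = 124634.9 / 71.5, so 1743.1 s.
1743.1 s = 29.1 minutes.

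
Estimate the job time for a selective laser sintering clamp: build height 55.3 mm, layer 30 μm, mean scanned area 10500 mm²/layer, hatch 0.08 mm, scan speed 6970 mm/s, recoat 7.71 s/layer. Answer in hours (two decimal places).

13.59 hours

Layer count = ceil(55.3 / 0.03) = 1844.
Per-layer scan distance = 10500 / 0.08, so 131250 mm.
Scan time per layer = 131250 / 6970, so 18.8307 s.
Time per layer = 18.8307 + 7.71 = 26.5407 s.
Build time = 1844 × 26.5407 = 48941.0508 s = 13.59 hours.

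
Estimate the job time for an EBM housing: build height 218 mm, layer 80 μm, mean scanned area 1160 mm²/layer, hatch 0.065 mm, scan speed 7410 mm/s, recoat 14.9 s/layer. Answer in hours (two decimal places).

13.10 hours

Number of layers: 218 / 0.08 → 2725 (rounded up).
Scan path per layer: 1160 / 0.065 → 17846.2 mm.
Beam time per layer: 17846.2 / 7410 → 2.4084 s.
Layer cycle = 2.4084 + 14.9 = 17.3084 s.
Total: 2725 × 17.3084 s = 47165.39 s → 13.10 hours.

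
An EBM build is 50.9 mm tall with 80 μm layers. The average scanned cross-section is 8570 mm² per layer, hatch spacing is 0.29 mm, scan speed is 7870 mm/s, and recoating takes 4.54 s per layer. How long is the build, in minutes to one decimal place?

Number of layers: 50.9 / 0.08 → 637 (rounded up).
Per-layer scan distance: 8570 / 0.29 → 29551.7 mm.
Scan time per layer: 29551.7 / 7870 → 3.755 s.
Time per layer = 3.755 + 4.54 = 8.295 s.
Build time = 637 × 8.295 = 5283.915 s = 88.1 minutes.

88.1 minutes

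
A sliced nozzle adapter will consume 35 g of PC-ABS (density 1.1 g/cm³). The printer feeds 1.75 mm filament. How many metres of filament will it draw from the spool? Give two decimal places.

13.23 m

Volume = 35 g / 1.1 g·cm⁻³ = 31.8182 cm³ = 31818.2 mm³.
Cross-section of 1.75 mm filament: π·(1.75/2)² = 2.4053 mm².
L = V/A = 31818.2/2.4053 = 13228.37 mm → 13.23 m.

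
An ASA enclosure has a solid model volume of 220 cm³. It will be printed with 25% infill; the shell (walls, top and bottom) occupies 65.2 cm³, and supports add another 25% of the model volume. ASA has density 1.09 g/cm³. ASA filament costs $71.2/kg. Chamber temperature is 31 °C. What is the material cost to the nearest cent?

Interior volume = 220 − 65.2 = 154.8 cm³.
Deposited infill = 0.25 × 154.8, so 38.7 cm³.
Support = 0.25 × 220, so 55 cm³.
Total extruded = 65.2 + 38.7 + 55 = 158.9 cm³.
Mass = 158.9 × 1.09 = 173.201 g.
Cost = 173.201 g / 1000 × $71.2/kg = $12.33.

$12.33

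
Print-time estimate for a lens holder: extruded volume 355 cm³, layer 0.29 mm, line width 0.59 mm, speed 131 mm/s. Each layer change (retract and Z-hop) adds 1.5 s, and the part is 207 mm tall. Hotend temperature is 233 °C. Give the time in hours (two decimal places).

Bead cross-section = 0.29 × 0.59, so 0.1711 mm².
Path length: 355000 mm³ / 0.1711 mm² → 2074810.1 mm.
Print-move time: 2074810.1 / 131 → 15838.2 s.
Number of layers: 207 / 0.29 → 714 (rounded up).
Z-hop total = 714 × 1.5, so 1071 s.
Altogether 15838.2 + 1071 = 16909.2 s, i.e. 4.70 hours.

4.70 hours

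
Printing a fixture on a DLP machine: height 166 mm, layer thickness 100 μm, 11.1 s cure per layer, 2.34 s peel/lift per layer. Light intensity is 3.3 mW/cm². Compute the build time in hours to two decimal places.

Layer count = ceil(166 / 0.1) = 1660.
Per-layer time = 11.1 + 2.34, so 13.44 s.
Build time: 1660 × 13.44 s = 22310.4 s, i.e. 6.20 hours.

6.20 hours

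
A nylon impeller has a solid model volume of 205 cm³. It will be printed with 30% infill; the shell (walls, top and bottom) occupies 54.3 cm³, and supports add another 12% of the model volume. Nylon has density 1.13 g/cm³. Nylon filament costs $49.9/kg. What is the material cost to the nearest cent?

$7.00

Interior volume = 205 − 54.3, so 150.7 cm³.
Infill deposited: 0.30 × 150.7 → 45.21 cm³.
Support: 0.12 × 205 → 24.6 cm³.
Deposited volume: 54.3 + 45.21 + 24.6 → 124.11 cm³.
Mass: 124.11 × 1.13 → 140.2443 g.
Cost = 140.2443 g / 1000 × $49.9/kg = $7.00.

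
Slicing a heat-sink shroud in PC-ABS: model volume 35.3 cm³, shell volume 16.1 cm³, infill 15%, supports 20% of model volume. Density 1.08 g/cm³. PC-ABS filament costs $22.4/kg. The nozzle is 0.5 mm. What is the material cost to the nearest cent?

Volume inside the shell = 35.3 − 16.1, so 19.2 cm³.
Deposited infill = 0.15 × 19.2, so 2.88 cm³.
Support = 0.20 × 35.3, so 7.06 cm³.
Deposited volume: 16.1 + 2.88 + 7.06 → 26.04 cm³.
Mass: 26.04 × 1.08 → 28.1232 g.
At $22.4/kg: 28.1232/1000 × 22.4 = $0.63.

$0.63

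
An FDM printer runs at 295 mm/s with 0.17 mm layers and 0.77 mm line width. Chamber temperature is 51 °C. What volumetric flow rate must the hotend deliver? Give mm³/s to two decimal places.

38.62

Bead cross-section = 0.17 × 0.77, so 0.1309 mm².
Q = v·A = 295 × 0.1309 = 38.62 mm³/s.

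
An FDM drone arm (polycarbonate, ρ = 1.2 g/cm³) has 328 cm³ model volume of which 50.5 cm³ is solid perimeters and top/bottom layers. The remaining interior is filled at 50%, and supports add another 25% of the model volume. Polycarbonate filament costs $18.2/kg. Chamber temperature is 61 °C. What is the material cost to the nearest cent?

$5.92

Volume inside the shell: 328 − 50.5 → 277.5 cm³.
Infill deposited = 0.50 × 277.5 = 138.75 cm³.
Support = 0.25 × 328, so 82 cm³.
Total printed volume: 50.5 + 138.75 + 82 → 271.25 cm³.
Mass = 271.25 × 1.2, so 325.5 g.
Cost = 325.5 g / 1000 × $18.2/kg = $5.92.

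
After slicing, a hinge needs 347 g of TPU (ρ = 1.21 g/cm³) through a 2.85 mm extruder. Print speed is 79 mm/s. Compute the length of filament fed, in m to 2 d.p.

44.95 m

Extruded volume: 347/1.21 = 286.7769 cm³ (286776.9 mm³).
A = π r² = π × 1.425² = 6.3794 mm².
Length = 286776.9 / 6.3794 = 44953.58 mm = 44.95 m.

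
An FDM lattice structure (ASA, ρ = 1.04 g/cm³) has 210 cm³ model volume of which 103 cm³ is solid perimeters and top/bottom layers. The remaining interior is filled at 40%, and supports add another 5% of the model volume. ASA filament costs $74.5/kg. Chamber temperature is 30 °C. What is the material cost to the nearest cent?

Interior volume = 210 − 103, so 107 cm³.
Deposited infill: 0.40 × 107 → 42.8 cm³.
Support = 0.05 × 210, so 10.5 cm³.
Total extruded: 103 + 42.8 + 10.5 → 156.3 cm³.
Mass: 156.3 × 1.04 → 162.552 g.
At $74.5/kg: 162.552/1000 × 74.5 = $12.11.

$12.11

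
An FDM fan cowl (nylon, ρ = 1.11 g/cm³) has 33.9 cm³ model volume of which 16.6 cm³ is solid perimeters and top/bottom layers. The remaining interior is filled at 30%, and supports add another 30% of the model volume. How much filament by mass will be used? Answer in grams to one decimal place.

Interior volume = 33.9 − 16.6, so 17.3 cm³.
Deposited infill = 0.30 × 17.3 = 5.19 cm³.
Support = 0.30 × 33.9 = 10.17 cm³.
Deposited volume: 16.6 + 5.19 + 10.17 → 31.96 cm³.
Mass: 31.96 × 1.11 → 35.4756 g.

35.5 g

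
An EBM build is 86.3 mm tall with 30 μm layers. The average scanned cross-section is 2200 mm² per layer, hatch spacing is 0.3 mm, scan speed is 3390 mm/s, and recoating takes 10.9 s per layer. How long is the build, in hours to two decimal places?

Layers = ⌈86.3/0.03⌉ = 2877.
Scan path per layer = 2200 / 0.3 = 7333.3 mm.
Beam time per layer: 7333.3 / 3390 → 2.1632 s.
Layer cycle = 2.1632 + 10.9, so 13.0632 s.
Total: 2877 × 13.0632 s = 37582.8264 s → 10.44 hours.

10.44 hours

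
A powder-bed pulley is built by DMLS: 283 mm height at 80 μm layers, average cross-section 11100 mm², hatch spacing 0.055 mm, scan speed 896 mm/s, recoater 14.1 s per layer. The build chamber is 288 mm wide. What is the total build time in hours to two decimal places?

235.22 hours

Layer count = ceil(283 / 0.08) = 3538.
Hatch length per layer = 11100 / 0.055, so 201818.2 mm.
Laser time per layer = 201818.2 / 896 = 225.2435 s.
Time per layer = 225.2435 + 14.1 = 239.3435 s.
Build time = 3538 × 239.3435 = 846797.303 s = 235.22 hours.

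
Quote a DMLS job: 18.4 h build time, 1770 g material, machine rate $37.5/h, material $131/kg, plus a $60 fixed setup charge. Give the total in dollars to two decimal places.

Time charge = 37.5 × 18.4 = $690.00.
Material cost = 131 × 1770/1000, so $231.87.
Adding setup: 690.00 + 231.87 + 60 → $981.87.

$981.87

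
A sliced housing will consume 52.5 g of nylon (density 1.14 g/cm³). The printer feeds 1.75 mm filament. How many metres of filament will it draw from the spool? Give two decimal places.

19.15 m

Volume = 52.5 g / 1.14 g·cm⁻³ = 46.0526 cm³ = 46052.6 mm³.
Filament cross-section = π × (1.75/2)² = 2.4053 mm².
L = V/A = 46052.6/2.4053 = 19146.3 mm → 19.15 m.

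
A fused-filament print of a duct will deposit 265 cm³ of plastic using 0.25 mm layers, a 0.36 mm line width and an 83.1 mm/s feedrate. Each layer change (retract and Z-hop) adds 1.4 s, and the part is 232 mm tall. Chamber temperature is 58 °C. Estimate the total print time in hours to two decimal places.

Extrusion cross-section = 0.25 × 0.36 = 0.09 mm².
Total extruded path = 265000/0.09 = 2944444.4 mm.
Print-move time = 2944444.4 / 83.1, so 35432.5 s.
Layer count = ceil(232 / 0.25) = 928.
Z-hop total = 928 × 1.4 = 1299.2 s.
Total = 35432.5 + 1299.2 = 36731.7 s = 10.20 hours.

10.20 hours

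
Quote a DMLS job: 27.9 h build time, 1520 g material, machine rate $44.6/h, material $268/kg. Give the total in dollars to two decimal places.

Machine cost: 44.6 × 27.9 → $1244.34.
Feedstock cost = 268 × 1520/1000, so $407.36.
Total = 1244.34 + 407.36 = $1651.70.

$1651.70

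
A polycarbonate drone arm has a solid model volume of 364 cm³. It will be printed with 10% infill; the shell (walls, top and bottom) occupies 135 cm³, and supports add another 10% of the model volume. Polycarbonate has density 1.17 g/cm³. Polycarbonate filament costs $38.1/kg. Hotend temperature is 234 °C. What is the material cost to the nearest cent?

$8.66

Volume inside the shell = 364 − 135, so 229 cm³.
Infill deposited = 0.10 × 229 = 22.9 cm³.
Support: 0.10 × 364 → 36.4 cm³.
Total printed volume = 135 + 22.9 + 36.4 = 194.3 cm³.
Mass: 194.3 × 1.17 → 227.331 g.
Cost = 227.331 g / 1000 × $38.1/kg = $8.66.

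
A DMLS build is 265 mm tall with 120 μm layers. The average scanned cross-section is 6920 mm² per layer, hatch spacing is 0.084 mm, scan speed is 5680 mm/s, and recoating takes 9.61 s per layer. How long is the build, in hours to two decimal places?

14.80 hours

Layers = ⌈265/0.12⌉ = 2209.
Hatch length per layer = 6920 / 0.084 = 82381 mm.
Laser time per layer = 82381 / 5680 = 14.5037 s.
Time per layer: 14.5037 + 9.61 → 24.1137 s.
Build time = 2209 × 24.1137 = 53267.1633 s = 14.80 hours.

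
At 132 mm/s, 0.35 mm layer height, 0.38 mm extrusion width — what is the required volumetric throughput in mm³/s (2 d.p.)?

Extrusion cross-section = 0.35 × 0.38, so 0.133 mm².
Volumetric flow = 132 × 0.133 = 17.56 mm³/s.

17.56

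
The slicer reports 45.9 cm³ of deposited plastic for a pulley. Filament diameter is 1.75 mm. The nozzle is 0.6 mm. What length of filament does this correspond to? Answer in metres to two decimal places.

19.08 m

Cross-section of 1.75 mm filament: π·(1.75/2)² = 2.4053 mm².
Length = 45.9 cm³ / 2.4053 mm² = 45900 / 2.4053 = 19082.86 mm = 19.08 m.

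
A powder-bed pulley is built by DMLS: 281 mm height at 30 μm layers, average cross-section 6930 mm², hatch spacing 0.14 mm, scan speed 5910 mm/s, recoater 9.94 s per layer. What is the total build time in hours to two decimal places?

Layers = ⌈281/0.03⌉ = 9367.
Per-layer scan distance = 6930 / 0.14 = 49500 mm.
Scan time per layer = 49500 / 5910 = 8.3756 s.
Per-layer time = 8.3756 + 9.94, so 18.3156 s.
Total: 9367 × 18.3156 s = 171562.2252 s → 47.66 hours.

47.66 hours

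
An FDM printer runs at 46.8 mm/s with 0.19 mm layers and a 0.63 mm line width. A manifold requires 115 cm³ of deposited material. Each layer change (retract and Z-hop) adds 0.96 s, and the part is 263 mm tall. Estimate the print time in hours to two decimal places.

6.07 hours

Line area: 0.19 × 0.63 → 0.1197 mm².
Total extruded path = 115000/0.1197 = 960735.2 mm.
Print-move time = 960735.2 / 46.8, so 20528.5 s.
Layer count = ceil(263 / 0.19) = 1385.
Z-hop total = 1385 × 0.96, so 1329.6 s.
Total = 20528.5 + 1329.6 = 21858.1 s = 6.07 hours.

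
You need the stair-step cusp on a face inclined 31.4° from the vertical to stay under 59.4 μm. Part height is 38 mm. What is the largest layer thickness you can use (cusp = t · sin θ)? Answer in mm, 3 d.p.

0.114 mm

t = h_c / sin θ = 0.0594 / 0.5210 = 0.114 mm.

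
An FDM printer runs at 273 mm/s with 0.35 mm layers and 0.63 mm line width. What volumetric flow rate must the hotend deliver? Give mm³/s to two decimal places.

60.20

Extrusion cross-section = 0.35 × 0.63 = 0.2205 mm².
Q = v·A = 273 × 0.2205 = 60.20 mm³/s.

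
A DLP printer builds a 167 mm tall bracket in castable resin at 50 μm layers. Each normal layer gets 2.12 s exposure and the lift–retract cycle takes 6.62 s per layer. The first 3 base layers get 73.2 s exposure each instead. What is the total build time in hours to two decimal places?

Layer count = ceil(167 / 0.05) = 3340.
Base layers: 3 × (73.2 + 6.62) → 239.46 s.
Regular layers = 3337 × (2.12 + 6.62), so 29165.38 s.
Sum: 239.46 + 29165.38 = 29404.84 s → 8.17 hours.

8.17 hours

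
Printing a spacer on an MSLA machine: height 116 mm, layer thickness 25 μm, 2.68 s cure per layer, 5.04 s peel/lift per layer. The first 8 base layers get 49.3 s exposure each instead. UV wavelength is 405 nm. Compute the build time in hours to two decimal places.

Layer count = ceil(116 / 0.025) = 4640.
Base layers = 8 × (49.3 + 5.04) = 434.72 s.
Remaining layers = 4632 × (2.68 + 5.04), so 35759.04 s.
Total = 434.72 + 35759.04 = 36193.76 s = 10.05 hours.

10.05 hours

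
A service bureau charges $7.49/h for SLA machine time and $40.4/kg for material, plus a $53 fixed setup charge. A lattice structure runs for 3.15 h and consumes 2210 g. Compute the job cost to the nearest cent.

$165.88

Machine-time cost = 7.49 × 3.15, so $23.5935.
Material cost: 40.4 × 2210/1000 → $89.284.
Total = 23.5935 + 89.284 + 53 = 165.8775 ≈ $165.88.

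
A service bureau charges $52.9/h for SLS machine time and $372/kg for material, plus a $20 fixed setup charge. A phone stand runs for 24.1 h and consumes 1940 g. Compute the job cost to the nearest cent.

$2016.57

Machine cost: 52.9 × 24.1 → $1274.89.
Material charge = 372 × 1940/1000 = $721.68.
Adding setup: 1274.89 + 721.68 + 20 → $2016.57.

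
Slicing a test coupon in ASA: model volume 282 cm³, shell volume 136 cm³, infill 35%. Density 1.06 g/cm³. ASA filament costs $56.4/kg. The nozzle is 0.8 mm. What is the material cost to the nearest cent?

$11.19

Volume inside the shell: 282 − 136 → 146 cm³.
Infill deposited: 0.35 × 146 → 51.1 cm³.
Total extruded = 136 + 51.1 = 187.1 cm³.
Mass = 187.1 × 1.06 = 198.326 g.
At $56.4/kg: 198.326/1000 × 56.4 = $11.19.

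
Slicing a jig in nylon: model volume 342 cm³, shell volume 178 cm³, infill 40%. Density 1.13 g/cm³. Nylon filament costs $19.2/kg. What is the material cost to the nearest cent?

$5.29

Volume inside the shell = 342 − 178, so 164 cm³.
Infill volume: 0.40 × 164 → 65.6 cm³.
Total printed volume: 178 + 65.6 → 243.6 cm³.
Mass = 243.6 × 1.13, so 275.268 g.
Cost = 275.268 g / 1000 × $19.2/kg = $5.29.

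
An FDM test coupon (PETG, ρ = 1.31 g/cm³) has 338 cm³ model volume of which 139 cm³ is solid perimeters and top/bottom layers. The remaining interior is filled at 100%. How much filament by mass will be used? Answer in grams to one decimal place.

Infill region = 338 − 139, so 199 cm³.
Infill volume = 1.00 × 199 = 199 cm³.
Total extruded = 139 + 199 = 338 cm³.
Mass = 338 × 1.31 = 442.78 g.

442.8 g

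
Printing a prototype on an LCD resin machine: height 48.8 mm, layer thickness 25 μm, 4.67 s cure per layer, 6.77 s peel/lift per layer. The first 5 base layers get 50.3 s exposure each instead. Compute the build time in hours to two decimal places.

Number of layers: 48.8 / 0.025 → 1952 (rounded up).
Burn-in layers: 5 × (50.3 + 6.77) → 285.35 s.
Normal layers: 1947 × (4.67 + 6.77) → 22273.68 s.
Sum: 285.35 + 22273.68 = 22559.03 s → 6.27 hours.

6.27 hours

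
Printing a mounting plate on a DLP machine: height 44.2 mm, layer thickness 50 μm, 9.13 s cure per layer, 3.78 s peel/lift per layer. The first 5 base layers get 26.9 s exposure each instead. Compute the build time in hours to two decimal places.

Number of layers: 44.2 / 0.05 → 884 (rounded up).
Base layers = 5 × (26.9 + 3.78), so 153.4 s.
Normal layers = 879 × (9.13 + 3.78) = 11347.89 s.
Sum: 153.4 + 11347.89 = 11501.29 s → 3.19 hours.

3.19 hours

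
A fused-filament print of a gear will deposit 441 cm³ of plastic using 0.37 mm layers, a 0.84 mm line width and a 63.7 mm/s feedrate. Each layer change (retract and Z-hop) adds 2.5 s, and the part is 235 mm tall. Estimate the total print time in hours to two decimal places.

6.63 hours

Bead cross-section = 0.37 × 0.84, so 0.3108 mm².
Total extruded path = 441000/0.3108 = 1418918.9 mm.
Extrusion time = 1418918.9 / 63.7 = 22275 s.
Layer count = ceil(235 / 0.37) = 636.
Z-hop total = 636 × 2.5 = 1590 s.
Altogether 22275 + 1590 = 23865 s, i.e. 6.63 hours.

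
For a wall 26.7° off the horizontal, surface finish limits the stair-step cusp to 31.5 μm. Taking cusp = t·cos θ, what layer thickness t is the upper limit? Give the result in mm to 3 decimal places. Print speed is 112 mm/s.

Layer height = cusp / cos(26.7°) = 0.0315 / 0.8934 = 0.035 mm.

0.035 mm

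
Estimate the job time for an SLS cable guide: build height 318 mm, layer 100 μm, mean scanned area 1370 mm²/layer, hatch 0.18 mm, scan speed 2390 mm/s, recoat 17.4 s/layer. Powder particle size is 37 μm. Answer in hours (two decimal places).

18.18 hours

Number of layers: 318 / 0.1 → 3180 (rounded up).
Scan path per layer: 1370 / 0.18 → 7611.1 mm.
Per-layer scan time = 7611.1 / 2390 = 3.1846 s.
Time per layer = 3.1846 + 17.4, so 20.5846 s.
Build time = 3180 × 20.5846 = 65459.028 s = 18.18 hours.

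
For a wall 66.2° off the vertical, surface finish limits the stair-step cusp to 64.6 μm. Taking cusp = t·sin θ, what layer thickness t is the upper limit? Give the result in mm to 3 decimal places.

0.071 mm

sin(66.2°) = 0.9150; t_max = 0.0646/0.9150 = 0.071 mm.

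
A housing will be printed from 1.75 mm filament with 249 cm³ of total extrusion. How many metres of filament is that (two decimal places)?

103.52 m

Cross-section of 1.75 mm filament: π·(1.75/2)² = 2.4053 mm².
Length = 249 cm³ / 2.4053 mm² = 249000 / 2.4053 = 103521.39 mm = 103.52 m.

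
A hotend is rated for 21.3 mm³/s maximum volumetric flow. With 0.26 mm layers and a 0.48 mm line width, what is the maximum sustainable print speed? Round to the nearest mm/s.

A = 0.26 × 0.48, so 0.1248 mm².
v_max = Q/A = 21.3/0.1248 = 170.67 mm/s → 171 mm/s.

171 mm/s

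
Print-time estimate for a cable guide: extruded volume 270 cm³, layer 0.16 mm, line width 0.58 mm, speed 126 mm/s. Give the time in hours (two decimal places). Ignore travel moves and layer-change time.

Bead cross-section: 0.16 × 0.58 → 0.0928 mm².
Toolpath length = 270 cm³ / 0.0928 mm² = 270000 / 0.0928 = 2909482.8 mm.
Extrusion time = 2909482.8 / 126, so 23091.1 s.
23091.1 s = 6.41 hours.

6.41 hours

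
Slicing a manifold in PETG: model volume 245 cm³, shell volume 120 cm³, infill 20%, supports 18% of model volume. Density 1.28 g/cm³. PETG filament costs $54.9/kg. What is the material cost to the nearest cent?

Volume inside the shell = 245 − 120 = 125 cm³.
Deposited infill = 0.20 × 125, so 25 cm³.
Support: 0.18 × 245 → 44.1 cm³.
Total printed volume: 120 + 25 + 44.1 → 189.1 cm³.
Mass: 189.1 × 1.28 → 242.048 g.
Cost = 242.048 g / 1000 × $54.9/kg = $13.29.

$13.29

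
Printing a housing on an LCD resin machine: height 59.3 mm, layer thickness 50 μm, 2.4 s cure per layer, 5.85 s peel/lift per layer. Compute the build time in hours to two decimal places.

2.72 hours

Layers = ⌈59.3/0.05⌉ = 1186.
Cycle time: 2.4 + 5.85 → 8.25 s.
Total = 1186 × 8.25 = 9784.5 s = 2.72 hours.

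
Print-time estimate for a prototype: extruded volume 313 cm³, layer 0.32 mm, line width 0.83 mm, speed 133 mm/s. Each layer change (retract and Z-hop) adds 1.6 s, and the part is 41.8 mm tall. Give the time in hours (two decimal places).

2.52 hours

Bead cross-section: 0.32 × 0.83 → 0.2656 mm².
Total extruded path = 313000/0.2656 = 1178463.9 mm.
Extrusion time = 1178463.9 / 133 = 8860.6 s.
Number of layers: 41.8 / 0.32 → 131 (rounded up).
Z-hop total = 131 × 1.6 = 209.6 s.
Altogether 8860.6 + 209.6 = 9070.2 s, i.e. 2.52 hours.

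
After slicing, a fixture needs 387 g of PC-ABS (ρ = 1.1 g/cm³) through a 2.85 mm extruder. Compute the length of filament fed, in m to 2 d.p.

Volume = 387 g / 1.1 g·cm⁻³ = 351.8182 cm³ = 351818.2 mm³.
A = π r² = π × 1.425² = 6.3794 mm².
Length = 351818.2 / 6.3794 = 55149.1 mm = 55.15 m.

55.15 m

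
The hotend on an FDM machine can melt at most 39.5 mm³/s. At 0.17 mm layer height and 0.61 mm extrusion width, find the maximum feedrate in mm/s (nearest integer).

Bead cross-section = 0.17 × 0.61 = 0.1037 mm².
Max speed = 39.5 / 0.1037 = 380.91 ≈ 381 mm/s.

381 mm/s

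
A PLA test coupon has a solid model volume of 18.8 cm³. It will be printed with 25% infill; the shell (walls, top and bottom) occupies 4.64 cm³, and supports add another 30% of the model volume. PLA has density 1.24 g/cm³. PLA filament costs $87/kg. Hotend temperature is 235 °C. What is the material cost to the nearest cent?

Interior volume = 18.8 − 4.64, so 14.16 cm³.
Infill volume = 0.25 × 14.16 = 3.54 cm³.
Support = 0.30 × 18.8, so 5.64 cm³.
Total extruded = 4.64 + 3.54 + 5.64 = 13.82 cm³.
Mass: 13.82 × 1.24 → 17.1368 g.
At $87/kg: 17.1368/1000 × 87 = $1.49.

$1.49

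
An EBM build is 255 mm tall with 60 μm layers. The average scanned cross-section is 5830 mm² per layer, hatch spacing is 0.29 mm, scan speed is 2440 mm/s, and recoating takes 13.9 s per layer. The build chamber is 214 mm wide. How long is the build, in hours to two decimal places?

Layer count = ceil(255 / 0.06) = 4250.
Scan path per layer: 5830 / 0.29 → 20103.4 mm.
Per-layer scan time = 20103.4 / 2440, so 8.2391 s.
Per-layer time = 8.2391 + 13.9 = 22.1391 s.
Build time = 4250 × 22.1391 = 94091.175 s = 26.14 hours.

26.14 hours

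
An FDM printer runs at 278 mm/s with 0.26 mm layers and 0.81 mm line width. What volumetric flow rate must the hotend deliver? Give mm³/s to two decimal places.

58.55

Bead cross-section = 0.26 × 0.81, so 0.2106 mm².
Volumetric flow = 278 × 0.2106 = 58.55 mm³/s.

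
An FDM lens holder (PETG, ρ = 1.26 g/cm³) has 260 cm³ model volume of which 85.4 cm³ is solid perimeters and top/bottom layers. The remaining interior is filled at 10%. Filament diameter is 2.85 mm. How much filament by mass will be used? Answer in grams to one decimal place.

129.6 g

Volume inside the shell = 260 − 85.4 = 174.6 cm³.
Infill deposited = 0.10 × 174.6, so 17.46 cm³.
Total extruded: 85.4 + 17.46 → 102.86 cm³.
Mass = 102.86 × 1.26 = 129.6036 g.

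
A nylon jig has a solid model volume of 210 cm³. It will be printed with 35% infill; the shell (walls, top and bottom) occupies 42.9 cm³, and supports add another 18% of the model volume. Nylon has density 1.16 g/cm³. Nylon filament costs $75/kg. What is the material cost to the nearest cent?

$12.11

Infill region = 210 − 42.9 = 167.1 cm³.
Deposited infill = 0.35 × 167.1, so 58.485 cm³.
Support: 0.18 × 210 → 37.8 cm³.
Deposited volume = 42.9 + 58.485 + 37.8, so 139.185 cm³.
Mass = 139.185 × 1.16, so 161.4546 g.
At $75/kg: 161.4546/1000 × 75 = $12.11.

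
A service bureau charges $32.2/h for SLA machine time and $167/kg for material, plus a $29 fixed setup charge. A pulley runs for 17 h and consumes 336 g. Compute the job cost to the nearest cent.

Time charge = 32.2 × 17, so $547.40.
Material cost = 167 × 336/1000, so $56.112.
Adding setup: 547.40 + 56.112 + 29 → 632.512 ≈ $632.51.

$632.51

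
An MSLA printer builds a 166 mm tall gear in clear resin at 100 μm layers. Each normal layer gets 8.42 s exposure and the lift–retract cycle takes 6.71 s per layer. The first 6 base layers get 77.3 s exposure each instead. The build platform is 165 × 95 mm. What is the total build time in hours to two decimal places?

7.09 hours

Number of layers: 166 / 0.1 → 1660 (rounded up).
Burn-in layers = 6 × (77.3 + 6.71) = 504.06 s.
Normal layers = 1654 × (8.42 + 6.71) = 25025.02 s.
Sum: 504.06 + 25025.02 = 25529.08 s → 7.09 hours.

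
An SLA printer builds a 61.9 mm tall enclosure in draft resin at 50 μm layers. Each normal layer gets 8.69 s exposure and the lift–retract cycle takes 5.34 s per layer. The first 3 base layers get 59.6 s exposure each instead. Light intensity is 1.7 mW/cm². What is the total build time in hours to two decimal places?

Layers = ⌈61.9/0.05⌉ = 1238.
Burn-in layers: 3 × (59.6 + 5.34) → 194.82 s.
Regular layers = 1235 × (8.69 + 5.34) = 17327.05 s.
Total = 194.82 + 17327.05 = 17521.87 s = 4.87 hours.

4.87 hours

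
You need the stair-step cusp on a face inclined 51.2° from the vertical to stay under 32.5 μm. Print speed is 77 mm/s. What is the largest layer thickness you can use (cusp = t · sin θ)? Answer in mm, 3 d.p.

0.042 mm

Layer height = cusp / sin(51.2°) = 0.0325 / 0.7793 = 0.042 mm.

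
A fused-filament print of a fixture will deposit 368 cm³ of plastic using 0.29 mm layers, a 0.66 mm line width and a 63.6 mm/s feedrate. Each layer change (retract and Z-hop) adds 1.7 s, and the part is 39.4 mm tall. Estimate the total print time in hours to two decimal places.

Extrusion cross-section = 0.29 × 0.66 = 0.1914 mm².
Path length: 368000 mm³ / 0.1914 mm² → 1922675 mm.
Time extruding = 1922675 / 63.6 = 30230.7 s.
Layers = ⌈39.4/0.29⌉ = 136.
Z-hop total: 136 × 1.7 → 231.2 s.
Altogether 30230.7 + 231.2 = 30461.9 s, i.e. 8.46 hours.

8.46 hours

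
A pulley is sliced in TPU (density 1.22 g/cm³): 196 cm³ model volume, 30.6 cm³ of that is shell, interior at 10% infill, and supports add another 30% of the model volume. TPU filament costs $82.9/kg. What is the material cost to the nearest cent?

Interior volume = 196 − 30.6 = 165.4 cm³.
Infill deposited: 0.10 × 165.4 → 16.54 cm³.
Support: 0.30 × 196 → 58.8 cm³.
Total extruded = 30.6 + 16.54 + 58.8 = 105.94 cm³.
Mass: 105.94 × 1.22 → 129.2468 g.
At $82.9/kg: 129.2468/1000 × 82.9 = $10.71.

$10.71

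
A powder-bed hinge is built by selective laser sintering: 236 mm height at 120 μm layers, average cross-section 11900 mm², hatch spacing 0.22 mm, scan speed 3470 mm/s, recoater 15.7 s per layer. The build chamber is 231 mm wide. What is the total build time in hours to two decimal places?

17.10 hours

Layer count = ceil(236 / 0.12) = 1967.
Per-layer scan distance: 11900 / 0.22 → 54090.9 mm.
Scan time per layer = 54090.9 / 3470, so 15.5882 s.
Layer cycle = 15.5882 + 15.7 = 31.2882 s.
Total: 1967 × 31.2882 s = 61543.8894 s → 17.10 hours.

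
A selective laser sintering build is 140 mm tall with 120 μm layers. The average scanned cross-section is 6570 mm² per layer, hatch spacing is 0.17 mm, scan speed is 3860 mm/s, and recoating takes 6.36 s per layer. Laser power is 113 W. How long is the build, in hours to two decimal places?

5.31 hours

Layer count = ceil(140 / 0.12) = 1167.
Hatch length per layer: 6570 / 0.17 → 38647.1 mm.
Per-layer scan time = 38647.1 / 3860, so 10.0122 s.
Layer cycle = 10.0122 + 6.36 = 16.3722 s.
Total: 1167 × 16.3722 s = 19106.3574 s → 5.31 hours.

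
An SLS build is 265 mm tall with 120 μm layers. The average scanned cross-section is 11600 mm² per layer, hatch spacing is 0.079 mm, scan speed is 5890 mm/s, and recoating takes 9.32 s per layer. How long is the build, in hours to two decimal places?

Layer count = ceil(265 / 0.12) = 2209.
Hatch length per layer = 11600 / 0.079 = 146835.4 mm.
Scan time per layer = 146835.4 / 5890 = 24.9296 s.
Layer cycle = 24.9296 + 9.32 = 34.2496 s.
2209 layers × 34.2496 s/layer = 75657.3664 s, i.e. 21.02 hours.

21.02 hours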